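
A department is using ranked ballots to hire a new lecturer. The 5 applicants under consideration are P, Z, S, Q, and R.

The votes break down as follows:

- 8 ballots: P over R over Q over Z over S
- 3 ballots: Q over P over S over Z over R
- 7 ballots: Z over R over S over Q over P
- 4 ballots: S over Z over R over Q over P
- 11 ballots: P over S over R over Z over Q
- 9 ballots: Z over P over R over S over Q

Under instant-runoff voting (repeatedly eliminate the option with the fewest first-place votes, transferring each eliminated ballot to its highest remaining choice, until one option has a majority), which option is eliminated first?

R

Round 1: P 19, Z 16, S 4, Q 3, R 0. R has the fewest and is eliminated.
Round 2: P 19, Z 16, S 4, Q 3. Q has the fewest and is eliminated.
Round 3: P 22, Z 16, S 4. P has a majority.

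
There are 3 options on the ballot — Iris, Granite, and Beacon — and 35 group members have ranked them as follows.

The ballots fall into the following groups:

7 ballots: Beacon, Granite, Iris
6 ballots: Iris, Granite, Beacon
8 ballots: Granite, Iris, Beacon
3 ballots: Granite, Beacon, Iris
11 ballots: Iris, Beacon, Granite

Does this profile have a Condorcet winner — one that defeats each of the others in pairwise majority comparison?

Head-to-head results (35 voters total):
Iris vs Granite: Granite wins 18–17.
Iris vs Beacon: Iris wins 25–10.
Granite vs Beacon: Beacon wins 18–17.
No candidate beats all others: Iris beats Beacon beats Granite beats Iris, a majority cycle.

No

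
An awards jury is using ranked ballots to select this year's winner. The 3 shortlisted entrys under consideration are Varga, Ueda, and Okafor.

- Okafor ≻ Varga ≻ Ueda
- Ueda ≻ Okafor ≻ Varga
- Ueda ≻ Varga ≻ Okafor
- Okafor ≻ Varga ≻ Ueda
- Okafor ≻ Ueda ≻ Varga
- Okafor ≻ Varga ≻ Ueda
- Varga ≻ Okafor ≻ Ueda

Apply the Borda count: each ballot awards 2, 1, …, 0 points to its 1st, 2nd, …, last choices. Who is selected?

Borda scores:
  Varga: 1 + 0 + 1 + 1 + 0 + 1 + 2 = 6
  Ueda: 0 + 2 + 2 + 0 + 1 + 0 + 0 = 5
  Okafor: 2 + 1 + 0 + 2 + 2 + 2 + 1 = 10
Okafor has the highest total.

Okafor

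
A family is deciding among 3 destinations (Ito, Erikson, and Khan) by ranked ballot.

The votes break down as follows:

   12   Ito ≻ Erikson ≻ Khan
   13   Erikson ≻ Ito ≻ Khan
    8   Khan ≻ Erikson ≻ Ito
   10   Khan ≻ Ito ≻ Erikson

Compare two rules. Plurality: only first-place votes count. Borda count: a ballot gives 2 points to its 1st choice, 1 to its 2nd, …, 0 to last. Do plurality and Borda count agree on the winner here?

Plurality first-place counts: Ito 12, Erikson 13, Khan 18 → Khan.
Borda totals: Ito 47, Erikson 46, Khan 36 → Ito.
The two rules disagree: plurality picks Khan, Borda picks Ito.

No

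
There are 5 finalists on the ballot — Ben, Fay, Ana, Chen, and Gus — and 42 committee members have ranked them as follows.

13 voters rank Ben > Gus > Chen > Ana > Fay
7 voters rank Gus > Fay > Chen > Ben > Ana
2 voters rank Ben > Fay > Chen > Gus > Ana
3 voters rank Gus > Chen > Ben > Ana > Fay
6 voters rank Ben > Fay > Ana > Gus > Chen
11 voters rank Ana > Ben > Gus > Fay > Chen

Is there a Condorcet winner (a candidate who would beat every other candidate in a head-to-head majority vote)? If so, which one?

Ben

Head-to-head results (42 voters total):
Ben vs Fay: Ben wins 35–7.
Ben vs Ana: Ben wins 31–11.
Ben vs Chen: Ben wins 32–10.
Ben vs Gus: Ben wins 32–10.
Fay vs Ana: Ana wins 27–15.
Fay vs Chen: Fay wins 26–16.
Fay vs Gus: Gus wins 34–8.
Ana vs Chen: Chen wins 25–17.
Ana vs Gus: Gus wins 25–17.
Chen vs Gus: Gus wins 40–2.
Ben beats each rival — Fay (35–7), Ana (31–11), Chen (32–10), Gus (32–10) — so Ben is the Condorcet winner.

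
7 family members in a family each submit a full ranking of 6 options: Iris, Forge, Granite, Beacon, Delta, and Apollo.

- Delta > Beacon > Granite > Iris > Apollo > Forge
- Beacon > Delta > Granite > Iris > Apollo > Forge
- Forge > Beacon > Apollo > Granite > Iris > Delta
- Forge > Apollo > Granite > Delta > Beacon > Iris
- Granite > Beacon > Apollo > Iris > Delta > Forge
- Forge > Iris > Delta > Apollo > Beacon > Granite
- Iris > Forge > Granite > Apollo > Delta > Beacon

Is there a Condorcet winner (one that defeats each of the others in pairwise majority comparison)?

Head-to-head results (7 voters total):
Iris vs Forge: Iris wins 4–3.
Iris vs Granite: Granite wins 5–2.
Iris vs Beacon: Beacon wins 5–2.
Iris vs Delta: Iris wins 4–3.
Iris vs Apollo: Iris wins 4–3.
Forge vs Granite: Forge wins 4–3.
Forge vs Beacon: Forge wins 4–3.
Forge vs Delta: Forge wins 4–3.
Forge vs Apollo: Forge wins 4–3.
Granite vs Beacon: Beacon wins 4–3.
Granite vs Delta: Granite wins 4–3.
Granite vs Apollo: Granite wins 4–3.
Beacon vs Delta: Delta wins 4–3.
Beacon vs Apollo: Beacon wins 4–3.
Delta vs Apollo: Apollo wins 4–3.
No candidate beats all others: Iris beats Forge beats Granite beats Iris, a majority cycle.

No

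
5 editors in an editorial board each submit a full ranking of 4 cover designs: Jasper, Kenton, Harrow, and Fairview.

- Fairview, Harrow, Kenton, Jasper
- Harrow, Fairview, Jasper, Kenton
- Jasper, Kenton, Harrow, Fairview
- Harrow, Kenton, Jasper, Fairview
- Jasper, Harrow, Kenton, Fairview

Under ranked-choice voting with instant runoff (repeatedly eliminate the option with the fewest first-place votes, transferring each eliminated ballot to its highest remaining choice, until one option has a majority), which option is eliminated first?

Kenton

Round 1: Jasper 2, Harrow 2, Fairview 1, Kenton 0. Kenton has the fewest and is eliminated.
Round 2: Jasper 2, Harrow 2, Fairview 1. Fairview has the fewest and is eliminated.
Round 3: Harrow 3, Jasper 2. Harrow has a majority.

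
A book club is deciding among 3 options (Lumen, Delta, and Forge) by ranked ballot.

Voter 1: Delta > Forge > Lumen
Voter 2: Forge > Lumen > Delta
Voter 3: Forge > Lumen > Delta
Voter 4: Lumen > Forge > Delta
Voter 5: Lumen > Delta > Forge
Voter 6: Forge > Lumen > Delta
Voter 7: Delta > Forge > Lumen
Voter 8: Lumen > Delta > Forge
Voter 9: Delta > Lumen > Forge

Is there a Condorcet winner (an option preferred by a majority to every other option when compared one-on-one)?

No

Head-to-head results (9 voters total):
Lumen vs Delta: Lumen wins 6–3.
Lumen vs Forge: Forge wins 5–4.
Delta vs Forge: Delta wins 5–4.
No candidate beats all others: Lumen beats Delta beats Forge beats Lumen, a majority cycle.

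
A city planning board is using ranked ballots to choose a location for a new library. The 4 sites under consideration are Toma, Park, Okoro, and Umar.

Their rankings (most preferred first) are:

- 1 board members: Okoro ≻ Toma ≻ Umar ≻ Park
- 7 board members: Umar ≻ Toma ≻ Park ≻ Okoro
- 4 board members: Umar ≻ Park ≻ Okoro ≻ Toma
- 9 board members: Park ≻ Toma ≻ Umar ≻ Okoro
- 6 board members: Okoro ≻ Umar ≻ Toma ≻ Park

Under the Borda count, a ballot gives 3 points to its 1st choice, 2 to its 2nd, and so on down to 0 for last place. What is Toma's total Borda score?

Borda scores:
  Toma: 2 + 7·2 + 4·0 + 9·2 + 6·1 = 40
  Park: 0 + 7·1 + 4·2 + 9·3 + 6·0 = 42
  Okoro: 3 + 7·0 + 4·1 + 9·0 + 6·3 = 25
  Umar: 1 + 7·3 + 4·3 + 9·1 + 6·2 = 55

40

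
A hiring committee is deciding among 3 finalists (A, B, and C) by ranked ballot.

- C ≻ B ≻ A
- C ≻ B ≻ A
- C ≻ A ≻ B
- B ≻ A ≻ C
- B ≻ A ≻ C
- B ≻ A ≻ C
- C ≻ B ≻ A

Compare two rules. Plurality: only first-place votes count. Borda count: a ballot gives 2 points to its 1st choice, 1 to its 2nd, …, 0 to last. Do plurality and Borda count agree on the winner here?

Plurality first-place counts: A 0, B 3, C 4 → C.
Borda totals: A 4, B 9, C 8 → B.
The two rules disagree: plurality picks C, Borda picks B.

No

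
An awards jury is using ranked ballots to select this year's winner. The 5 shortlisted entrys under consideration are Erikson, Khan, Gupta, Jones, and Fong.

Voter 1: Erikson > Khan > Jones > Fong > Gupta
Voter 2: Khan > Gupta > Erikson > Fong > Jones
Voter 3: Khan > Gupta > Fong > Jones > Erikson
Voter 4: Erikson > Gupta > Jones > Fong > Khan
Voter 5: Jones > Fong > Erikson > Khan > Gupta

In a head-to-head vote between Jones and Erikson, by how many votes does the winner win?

1

Ballots ranking Jones above Erikson: 2.
Ballots ranking Erikson above Jones: 3.
Erikson wins 3–2, a margin of 1.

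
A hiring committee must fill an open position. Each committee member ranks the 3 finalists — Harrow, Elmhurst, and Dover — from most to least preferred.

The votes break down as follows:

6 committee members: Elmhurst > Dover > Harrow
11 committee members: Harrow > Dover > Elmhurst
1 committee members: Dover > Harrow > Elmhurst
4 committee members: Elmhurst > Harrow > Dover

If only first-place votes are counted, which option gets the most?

First-place vote totals:
  Harrow: 11
  Elmhurst: 10
  Dover: 1
Harrow has the most first-place votes.

Harrow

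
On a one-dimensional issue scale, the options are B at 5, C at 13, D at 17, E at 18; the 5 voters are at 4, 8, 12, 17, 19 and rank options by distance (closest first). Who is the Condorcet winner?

With single-peaked preferences on a line, the Condorcet winner is the candidate closest to the median voter.
The median voter (position 12) is closest to C at 13.
Check: C vs E — voters closer to C: 3 of 5.

C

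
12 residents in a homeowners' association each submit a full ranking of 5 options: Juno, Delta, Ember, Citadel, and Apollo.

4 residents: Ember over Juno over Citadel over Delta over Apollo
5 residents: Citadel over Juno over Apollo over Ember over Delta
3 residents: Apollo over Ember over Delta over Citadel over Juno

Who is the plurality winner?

Citadel

First-place vote totals:
  Juno: 0
  Delta: 0
  Ember: 4
  Citadel: 5
  Apollo: 3
Citadel has the most first-place votes.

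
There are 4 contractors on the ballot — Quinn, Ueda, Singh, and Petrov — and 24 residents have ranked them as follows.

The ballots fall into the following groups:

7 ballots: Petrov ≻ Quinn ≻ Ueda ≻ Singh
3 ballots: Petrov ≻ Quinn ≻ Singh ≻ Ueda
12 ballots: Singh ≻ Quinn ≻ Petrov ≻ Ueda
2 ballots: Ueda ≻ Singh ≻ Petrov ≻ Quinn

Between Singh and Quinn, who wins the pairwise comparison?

Ballots ranking Singh above Quinn: 12+2 = 14.
Ballots ranking Quinn above Singh: 7+3 = 10.
Singh wins the head-to-head, 14–10.

Singh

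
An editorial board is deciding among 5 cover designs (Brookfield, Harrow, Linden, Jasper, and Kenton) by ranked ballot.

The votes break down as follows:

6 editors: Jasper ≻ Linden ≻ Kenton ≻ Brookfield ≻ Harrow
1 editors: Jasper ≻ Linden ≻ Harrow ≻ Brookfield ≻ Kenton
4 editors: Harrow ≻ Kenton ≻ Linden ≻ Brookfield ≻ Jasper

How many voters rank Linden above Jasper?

Ballots ranking Linden above Jasper: 4.
Ballots ranking Jasper above Linden: 6+1 = 7.
So 4 of 11 voters prefer Linden to Jasper.

4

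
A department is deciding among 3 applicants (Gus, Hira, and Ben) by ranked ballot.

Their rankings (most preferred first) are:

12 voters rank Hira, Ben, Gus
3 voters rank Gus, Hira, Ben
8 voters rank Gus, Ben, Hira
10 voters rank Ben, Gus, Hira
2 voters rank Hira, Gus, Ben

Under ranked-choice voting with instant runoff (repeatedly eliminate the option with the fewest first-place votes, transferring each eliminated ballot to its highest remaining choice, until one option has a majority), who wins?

Gus

Round 1: Hira 14, Gus 11, Ben 10. Ben has the fewest and is eliminated.
Round 2: Gus 21, Hira 14. Gus has a majority.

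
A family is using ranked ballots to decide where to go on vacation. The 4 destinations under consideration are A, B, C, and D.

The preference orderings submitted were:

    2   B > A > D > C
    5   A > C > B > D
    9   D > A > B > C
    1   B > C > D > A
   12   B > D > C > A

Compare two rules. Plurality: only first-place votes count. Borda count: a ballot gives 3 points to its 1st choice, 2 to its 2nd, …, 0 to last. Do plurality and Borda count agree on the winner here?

Yes

Plurality first-place counts: A 5, B 15, C 0, D 9 → B.
Borda totals: A 37, B 59, C 24, D 54 → B.
The two rules agree on B.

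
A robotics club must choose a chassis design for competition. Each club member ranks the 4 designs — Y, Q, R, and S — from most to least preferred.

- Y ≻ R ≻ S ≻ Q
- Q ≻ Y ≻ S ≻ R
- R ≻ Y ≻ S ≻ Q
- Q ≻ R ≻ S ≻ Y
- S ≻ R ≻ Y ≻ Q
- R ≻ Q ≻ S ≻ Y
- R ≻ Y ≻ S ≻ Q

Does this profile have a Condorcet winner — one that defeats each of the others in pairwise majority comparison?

Head-to-head results (7 voters total):
Y vs Q: Y wins 4–3.
Y vs R: R wins 5–2.
Y vs S: Y wins 4–3.
Q vs R: R wins 5–2.
Q vs S: S wins 4–3.
R vs S: R wins 5–2.
R beats each rival — Y (5–2), Q (5–2), S (5–2) — so R is the Condorcet winner.

Yes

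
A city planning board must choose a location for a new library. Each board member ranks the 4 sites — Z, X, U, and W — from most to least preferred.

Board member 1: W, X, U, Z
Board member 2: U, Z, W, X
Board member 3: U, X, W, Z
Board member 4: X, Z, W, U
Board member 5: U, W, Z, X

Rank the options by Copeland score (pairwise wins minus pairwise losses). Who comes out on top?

Pairwise results:
  Z vs X: X wins 3–2.
  Z vs U: U wins 4–1.
  Z vs W: W wins 3–2.
  X vs U: U wins 3–2.
  X vs W: W wins 3–2.
  U vs W: U wins 3–2.
Copeland scores (wins − losses):
  Z: 0 − 3 = -3
  X: 1 − 2 = -1
  U: 3 − 0 = 3
  W: 2 − 1 = 1
U has the best Copeland score.

U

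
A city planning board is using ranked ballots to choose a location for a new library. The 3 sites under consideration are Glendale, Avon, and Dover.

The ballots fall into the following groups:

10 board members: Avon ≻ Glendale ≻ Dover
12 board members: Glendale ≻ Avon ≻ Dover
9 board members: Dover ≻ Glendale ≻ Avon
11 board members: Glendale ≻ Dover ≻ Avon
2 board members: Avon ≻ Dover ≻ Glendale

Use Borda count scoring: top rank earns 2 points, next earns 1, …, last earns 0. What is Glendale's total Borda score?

65

Borda scores:
  Glendale: 10·1 + 12·2 + 9·1 + 11·2 + 2·0 = 65
  Avon: 10·2 + 12·1 + 9·0 + 11·0 + 2·2 = 36
  Dover: 10·0 + 12·0 + 9·2 + 11·1 + 2·1 = 31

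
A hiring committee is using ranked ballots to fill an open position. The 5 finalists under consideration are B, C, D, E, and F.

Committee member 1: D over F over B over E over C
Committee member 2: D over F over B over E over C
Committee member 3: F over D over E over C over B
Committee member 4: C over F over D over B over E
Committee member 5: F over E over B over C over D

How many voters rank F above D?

3

Ballots ranking F above D: 3.
Ballots ranking D above F: 2.
So 3 of 5 voters prefer F to D.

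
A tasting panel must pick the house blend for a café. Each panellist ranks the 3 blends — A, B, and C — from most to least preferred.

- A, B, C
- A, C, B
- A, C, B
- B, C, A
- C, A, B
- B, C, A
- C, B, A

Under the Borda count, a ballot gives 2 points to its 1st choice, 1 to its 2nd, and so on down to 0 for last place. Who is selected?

Borda scores:
  A: 2 + 2 + 2 + 0 + 1 + 0 + 0 = 7
  B: 1 + 0 + 0 + 2 + 0 + 2 + 1 = 6
  C: 0 + 1 + 1 + 1 + 2 + 1 + 2 = 8
C has the highest total.

C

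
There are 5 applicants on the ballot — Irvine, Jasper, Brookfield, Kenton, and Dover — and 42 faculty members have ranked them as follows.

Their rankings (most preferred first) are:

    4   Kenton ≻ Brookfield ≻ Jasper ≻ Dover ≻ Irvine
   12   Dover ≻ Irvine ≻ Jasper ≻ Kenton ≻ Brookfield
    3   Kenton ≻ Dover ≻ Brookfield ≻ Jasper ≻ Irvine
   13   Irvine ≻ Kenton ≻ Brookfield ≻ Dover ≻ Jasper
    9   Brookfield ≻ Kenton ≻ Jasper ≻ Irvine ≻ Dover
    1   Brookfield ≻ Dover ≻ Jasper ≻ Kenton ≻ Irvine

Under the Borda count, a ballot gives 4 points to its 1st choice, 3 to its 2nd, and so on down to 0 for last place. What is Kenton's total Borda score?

Borda scores:
  Irvine: 4·0 + 12·3 + 3·0 + 13·4 + 9·1 + 0 = 97
  Jasper: 4·2 + 12·2 + 3·1 + 13·0 + 9·2 + 2 = 55
  Brookfield: 4·3 + 12·0 + 3·2 + 13·2 + 9·4 + 4 = 84
  Kenton: 4·4 + 12·1 + 3·4 + 13·3 + 9·3 + 1 = 107
  Dover: 4·1 + 12·4 + 3·3 + 13·1 + 9·0 + 3 = 77

107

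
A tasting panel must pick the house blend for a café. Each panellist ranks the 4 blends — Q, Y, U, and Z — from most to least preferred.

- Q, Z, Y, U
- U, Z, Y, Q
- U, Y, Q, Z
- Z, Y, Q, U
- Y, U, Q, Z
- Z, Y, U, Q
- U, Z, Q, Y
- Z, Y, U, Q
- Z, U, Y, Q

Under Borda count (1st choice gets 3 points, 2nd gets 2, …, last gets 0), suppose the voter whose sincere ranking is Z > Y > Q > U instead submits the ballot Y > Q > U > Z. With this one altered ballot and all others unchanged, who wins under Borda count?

U

Borda totals with the altered ballot: Q 8, Y 15, U 16, Z 15.
The switch changes the winner from Z to U.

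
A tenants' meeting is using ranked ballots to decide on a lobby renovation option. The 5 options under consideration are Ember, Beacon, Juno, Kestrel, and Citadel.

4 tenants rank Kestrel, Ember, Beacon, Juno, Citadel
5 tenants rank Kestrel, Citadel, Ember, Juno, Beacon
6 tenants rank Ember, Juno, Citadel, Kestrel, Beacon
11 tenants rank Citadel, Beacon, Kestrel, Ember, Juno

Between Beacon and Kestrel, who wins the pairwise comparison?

Ballots ranking Beacon above Kestrel: 11.
Ballots ranking Kestrel above Beacon: 4+5+6 = 15.
Kestrel wins the head-to-head, 15–11.

Kestrel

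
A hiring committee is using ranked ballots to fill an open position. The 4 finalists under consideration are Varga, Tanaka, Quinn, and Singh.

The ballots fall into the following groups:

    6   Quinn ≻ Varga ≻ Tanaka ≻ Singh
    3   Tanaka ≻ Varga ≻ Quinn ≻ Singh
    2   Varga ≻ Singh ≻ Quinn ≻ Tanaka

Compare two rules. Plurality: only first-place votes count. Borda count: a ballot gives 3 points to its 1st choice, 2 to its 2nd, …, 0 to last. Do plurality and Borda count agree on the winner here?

No

Plurality first-place counts: Varga 2, Tanaka 3, Quinn 6, Singh 0 → Quinn.
Borda totals: Varga 24, Tanaka 15, Quinn 23, Singh 4 → Varga.
The two rules disagree: plurality picks Quinn, Borda picks Varga.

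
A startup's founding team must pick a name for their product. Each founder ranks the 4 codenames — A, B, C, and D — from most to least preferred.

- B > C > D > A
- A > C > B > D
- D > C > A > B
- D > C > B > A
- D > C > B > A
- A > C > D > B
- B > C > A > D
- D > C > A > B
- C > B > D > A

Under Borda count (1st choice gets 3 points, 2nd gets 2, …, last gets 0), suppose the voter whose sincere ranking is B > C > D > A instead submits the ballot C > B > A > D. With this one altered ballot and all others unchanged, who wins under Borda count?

Borda totals with the altered ballot: A 10, B 10, C 20, D 14.
The winner is unchanged: still C.

C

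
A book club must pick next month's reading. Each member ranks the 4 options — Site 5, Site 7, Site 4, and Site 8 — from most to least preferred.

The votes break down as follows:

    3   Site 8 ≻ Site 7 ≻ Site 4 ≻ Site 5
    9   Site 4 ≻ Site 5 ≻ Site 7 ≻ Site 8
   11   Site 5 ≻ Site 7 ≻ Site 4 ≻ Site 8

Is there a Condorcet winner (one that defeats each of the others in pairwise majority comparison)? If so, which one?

Head-to-head results (23 voters total):
Site 5 vs Site 7: Site 5 wins 20–3.
Site 5 vs Site 4: Site 4 wins 12–11.
Site 5 vs Site 8: Site 5 wins 20–3.
Site 7 vs Site 4: Site 7 wins 14–9.
Site 7 vs Site 8: Site 7 wins 20–3.
Site 4 vs Site 8: Site 4 wins 20–3.
No candidate beats all others: Site 5 beats Site 7 beats Site 4 beats Site 5, a majority cycle.

None — there is no Condorcet winner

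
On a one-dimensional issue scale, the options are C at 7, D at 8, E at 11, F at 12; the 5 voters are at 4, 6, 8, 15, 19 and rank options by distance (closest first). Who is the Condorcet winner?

D

With single-peaked preferences on a line, the Condorcet winner is the candidate closest to the median voter.
The median voter (position 8) is closest to D at 8.
Check: D vs C — voters closer to D: 3 of 5.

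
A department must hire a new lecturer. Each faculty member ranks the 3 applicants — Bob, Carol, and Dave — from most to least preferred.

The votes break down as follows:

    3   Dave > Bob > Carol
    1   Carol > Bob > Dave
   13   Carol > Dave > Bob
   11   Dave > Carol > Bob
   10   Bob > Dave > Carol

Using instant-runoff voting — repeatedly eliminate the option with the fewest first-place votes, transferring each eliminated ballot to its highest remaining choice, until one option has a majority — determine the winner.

Round 1: Carol 14, Dave 14, Bob 10. Bob has the fewest and is eliminated.
Round 2: Dave 24, Carol 14. Dave has a majority.

Dave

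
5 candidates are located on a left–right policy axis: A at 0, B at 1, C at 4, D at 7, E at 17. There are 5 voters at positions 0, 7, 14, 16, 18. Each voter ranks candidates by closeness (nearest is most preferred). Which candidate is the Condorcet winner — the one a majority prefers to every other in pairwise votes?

With single-peaked preferences on a line, the Condorcet winner is the candidate closest to the median voter.
The median voter (position 14) is closest to E at 17.
Check: E vs D — voters closer to E: 3 of 5.

E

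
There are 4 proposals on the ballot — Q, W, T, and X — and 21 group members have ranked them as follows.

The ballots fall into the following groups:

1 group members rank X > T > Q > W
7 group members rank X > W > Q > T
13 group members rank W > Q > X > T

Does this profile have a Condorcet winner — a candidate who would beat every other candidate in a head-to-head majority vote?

Yes

Head-to-head results (21 voters total):
Q vs W: W wins 20–1.
Q vs T: Q wins 20–1.
Q vs X: Q wins 13–8.
W vs T: W wins 20–1.
W vs X: W wins 13–8.
T vs X: X wins 21–0.
W beats each rival — Q (20–1), T (20–1), X (13–8) — so W is the Condorcet winner.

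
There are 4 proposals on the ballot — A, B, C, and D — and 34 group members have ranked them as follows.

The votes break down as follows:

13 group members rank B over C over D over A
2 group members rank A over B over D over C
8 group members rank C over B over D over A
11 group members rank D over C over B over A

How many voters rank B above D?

23

Ballots ranking B above D: 13+2+8 = 23.
Ballots ranking D above B: 11.
So 23 of 34 voters prefer B to D.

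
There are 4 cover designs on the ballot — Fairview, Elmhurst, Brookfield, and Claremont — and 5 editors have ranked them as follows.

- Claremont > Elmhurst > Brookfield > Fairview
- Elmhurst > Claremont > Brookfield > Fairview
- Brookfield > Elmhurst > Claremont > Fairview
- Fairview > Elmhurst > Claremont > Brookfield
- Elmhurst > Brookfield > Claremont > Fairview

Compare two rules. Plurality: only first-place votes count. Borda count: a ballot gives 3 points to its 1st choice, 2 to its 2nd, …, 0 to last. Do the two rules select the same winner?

Yes

Plurality first-place counts: Fairview 1, Elmhurst 2, Brookfield 1, Claremont 1 → Elmhurst.
Borda totals: Fairview 3, Elmhurst 12, Brookfield 7, Claremont 8 → Elmhurst.
The two rules agree on Elmhurst.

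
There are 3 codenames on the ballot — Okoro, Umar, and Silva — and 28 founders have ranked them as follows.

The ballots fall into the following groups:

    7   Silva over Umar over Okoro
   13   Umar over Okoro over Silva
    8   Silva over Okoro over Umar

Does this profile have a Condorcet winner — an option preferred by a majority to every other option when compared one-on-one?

Head-to-head results (28 voters total):
Okoro vs Umar: Umar wins 20–8.
Okoro vs Silva: Silva wins 15–13.
Umar vs Silva: Silva wins 15–13.
Silva beats each rival — Okoro (15–13), Umar (15–13) — so Silva is the Condorcet winner.

Yes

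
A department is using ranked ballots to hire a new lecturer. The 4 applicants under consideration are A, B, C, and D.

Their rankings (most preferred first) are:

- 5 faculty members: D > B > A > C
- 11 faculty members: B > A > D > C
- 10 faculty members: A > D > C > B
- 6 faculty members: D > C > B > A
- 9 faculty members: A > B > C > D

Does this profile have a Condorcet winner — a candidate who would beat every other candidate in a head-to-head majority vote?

Head-to-head results (41 voters total):
A vs B: B wins 22–19.
A vs C: A wins 35–6.
A vs D: A wins 30–11.
B vs C: B wins 25–16.
B vs D: D wins 21–20.
C vs D: D wins 32–9.
No candidate beats all others: A beats D beats B beats A, a majority cycle.

No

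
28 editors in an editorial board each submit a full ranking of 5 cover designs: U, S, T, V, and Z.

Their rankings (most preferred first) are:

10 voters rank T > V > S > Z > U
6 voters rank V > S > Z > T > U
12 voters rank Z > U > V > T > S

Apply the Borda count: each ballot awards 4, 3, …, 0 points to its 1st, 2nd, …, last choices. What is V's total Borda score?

78

Borda scores:
  U: 10·0 + 6·0 + 12·3 = 36
  S: 10·2 + 6·3 + 12·0 = 38
  T: 10·4 + 6·1 + 12·1 = 58
  V: 10·3 + 6·4 + 12·2 = 78
  Z: 10·1 + 6·2 + 12·4 = 70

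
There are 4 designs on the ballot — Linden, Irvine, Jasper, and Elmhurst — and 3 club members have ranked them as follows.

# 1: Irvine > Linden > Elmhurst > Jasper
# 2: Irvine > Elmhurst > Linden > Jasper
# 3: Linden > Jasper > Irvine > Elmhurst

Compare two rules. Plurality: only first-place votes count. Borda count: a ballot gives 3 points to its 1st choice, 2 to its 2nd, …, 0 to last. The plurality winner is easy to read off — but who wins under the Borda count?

Plurality first-place counts: Linden 1, Irvine 2, Jasper 0, Elmhurst 0 → Irvine.
Borda totals: Linden 6, Irvine 7, Jasper 2, Elmhurst 3 → Irvine.

Irvine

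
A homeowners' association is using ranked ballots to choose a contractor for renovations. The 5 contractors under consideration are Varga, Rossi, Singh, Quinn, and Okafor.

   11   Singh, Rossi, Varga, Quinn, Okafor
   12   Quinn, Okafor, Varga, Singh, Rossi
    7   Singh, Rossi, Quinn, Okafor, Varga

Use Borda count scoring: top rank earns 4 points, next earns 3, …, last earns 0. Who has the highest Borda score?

Singh

Borda scores:
  Varga: 11·2 + 12·2 + 7·0 = 46
  Rossi: 11·3 + 12·0 + 7·3 = 54
  Singh: 11·4 + 12·1 + 7·4 = 84
  Quinn: 11·1 + 12·4 + 7·2 = 73
  Okafor: 11·0 + 12·3 + 7·1 = 43
Singh has the highest total.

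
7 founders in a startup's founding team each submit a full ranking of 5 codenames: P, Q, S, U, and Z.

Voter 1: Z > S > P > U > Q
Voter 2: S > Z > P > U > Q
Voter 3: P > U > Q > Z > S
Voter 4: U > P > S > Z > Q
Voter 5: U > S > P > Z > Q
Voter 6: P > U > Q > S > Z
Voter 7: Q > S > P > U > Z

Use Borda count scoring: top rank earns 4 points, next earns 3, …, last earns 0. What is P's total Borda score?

Borda scores:
  P: 2 + 2 + 4 + 3 + 2 + 4 + 2 = 19
  Q: 0 + 0 + 2 + 0 + 0 + 2 + 4 = 8
  S: 3 + 4 + 0 + 2 + 3 + 1 + 3 = 16
  U: 1 + 1 + 3 + 4 + 4 + 3 + 1 = 17
  Z: 4 + 3 + 1 + 1 + 1 + 0 + 0 = 10

19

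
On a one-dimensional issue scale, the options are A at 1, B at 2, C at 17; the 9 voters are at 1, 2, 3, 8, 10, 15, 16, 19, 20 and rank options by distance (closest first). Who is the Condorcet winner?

C

With single-peaked preferences on a line, the Condorcet winner is the candidate closest to the median voter.
The median voter (position 10) is closest to C at 17.
Check: C vs B — voters closer to C: 5 of 9.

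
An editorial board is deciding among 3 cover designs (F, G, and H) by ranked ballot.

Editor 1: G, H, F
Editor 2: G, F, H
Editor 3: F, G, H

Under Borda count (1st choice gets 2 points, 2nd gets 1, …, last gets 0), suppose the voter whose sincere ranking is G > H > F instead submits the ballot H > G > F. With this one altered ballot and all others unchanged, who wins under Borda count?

G

Borda totals with the altered ballot: F 3, G 4, H 2.
The winner is unchanged: still G.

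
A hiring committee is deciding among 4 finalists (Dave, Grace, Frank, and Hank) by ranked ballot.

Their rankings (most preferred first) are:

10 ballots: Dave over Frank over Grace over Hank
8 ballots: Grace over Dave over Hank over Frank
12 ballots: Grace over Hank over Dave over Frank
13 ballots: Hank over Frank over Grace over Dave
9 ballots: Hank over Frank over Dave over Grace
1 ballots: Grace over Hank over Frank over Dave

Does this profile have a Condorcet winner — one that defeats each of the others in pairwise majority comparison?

Head-to-head results (53 voters total):
Dave vs Grace: Grace wins 34–19.
Dave vs Frank: Dave wins 30–23.
Dave vs Hank: Hank wins 35–18.
Grace vs Frank: Frank wins 32–21.
Grace vs Hank: Grace wins 31–22.
Frank vs Hank: Hank wins 43–10.
No candidate beats all others: Dave beats Frank beats Grace beats Dave, a majority cycle.

No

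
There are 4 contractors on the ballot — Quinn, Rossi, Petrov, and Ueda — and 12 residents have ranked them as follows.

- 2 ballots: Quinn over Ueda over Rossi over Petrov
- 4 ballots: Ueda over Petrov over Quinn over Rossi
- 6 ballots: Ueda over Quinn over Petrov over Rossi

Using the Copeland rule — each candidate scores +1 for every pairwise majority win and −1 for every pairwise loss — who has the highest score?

Ueda

Pairwise results:
  Quinn vs Rossi: Quinn wins 12–0.
  Quinn vs Petrov: Quinn wins 8–4.
  Quinn vs Ueda: Ueda wins 10–2.
  Rossi vs Petrov: Petrov wins 10–2.
  Rossi vs Ueda: Ueda wins 12–0.
  Petrov vs Ueda: Ueda wins 12–0.
Copeland scores (wins − losses):
  Quinn: 2 − 1 = 1
  Rossi: 0 − 3 = -3
  Petrov: 1 − 2 = -1
  Ueda: 3 − 0 = 3
Ueda has the best Copeland score.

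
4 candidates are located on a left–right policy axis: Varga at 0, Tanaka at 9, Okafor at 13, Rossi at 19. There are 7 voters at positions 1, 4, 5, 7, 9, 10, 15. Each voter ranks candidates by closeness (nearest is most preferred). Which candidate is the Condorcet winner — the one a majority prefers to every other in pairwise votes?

With single-peaked preferences on a line, the Condorcet winner is the candidate closest to the median voter.
The median voter (position 7) is closest to Tanaka at 9.
Check: Tanaka vs Varga — voters closer to Tanaka: 5 of 7.

Tanaka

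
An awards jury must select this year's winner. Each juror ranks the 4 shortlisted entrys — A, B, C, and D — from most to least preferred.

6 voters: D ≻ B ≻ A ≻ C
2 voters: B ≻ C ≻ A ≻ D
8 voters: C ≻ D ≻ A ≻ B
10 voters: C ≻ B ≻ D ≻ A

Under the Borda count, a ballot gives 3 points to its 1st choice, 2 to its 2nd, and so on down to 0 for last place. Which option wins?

Borda scores:
  A: 6·1 + 2·1 + 8·1 + 10·0 = 16
  B: 6·2 + 2·3 + 8·0 + 10·2 = 38
  C: 6·0 + 2·2 + 8·3 + 10·3 = 58
  D: 6·3 + 2·0 + 8·2 + 10·1 = 44
C has the highest total.

C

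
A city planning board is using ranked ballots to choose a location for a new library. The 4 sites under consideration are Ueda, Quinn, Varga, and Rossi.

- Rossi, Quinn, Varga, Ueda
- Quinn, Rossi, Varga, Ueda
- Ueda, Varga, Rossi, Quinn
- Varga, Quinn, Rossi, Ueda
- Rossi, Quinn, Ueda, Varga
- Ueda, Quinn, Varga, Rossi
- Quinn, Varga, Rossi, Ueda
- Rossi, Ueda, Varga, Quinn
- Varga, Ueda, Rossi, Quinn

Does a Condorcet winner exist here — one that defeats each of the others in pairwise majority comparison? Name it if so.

Head-to-head results (9 voters total):
Ueda vs Quinn: Quinn wins 5–4.
Ueda vs Varga: Varga wins 5–4.
Ueda vs Rossi: Rossi wins 6–3.
Quinn vs Varga: Quinn wins 5–4.
Quinn vs Rossi: Rossi wins 5–4.
Varga vs Rossi: Varga wins 5–4.
No candidate beats all others: Quinn beats Varga beats Rossi beats Quinn, a majority cycle.

There is no Condorcet winner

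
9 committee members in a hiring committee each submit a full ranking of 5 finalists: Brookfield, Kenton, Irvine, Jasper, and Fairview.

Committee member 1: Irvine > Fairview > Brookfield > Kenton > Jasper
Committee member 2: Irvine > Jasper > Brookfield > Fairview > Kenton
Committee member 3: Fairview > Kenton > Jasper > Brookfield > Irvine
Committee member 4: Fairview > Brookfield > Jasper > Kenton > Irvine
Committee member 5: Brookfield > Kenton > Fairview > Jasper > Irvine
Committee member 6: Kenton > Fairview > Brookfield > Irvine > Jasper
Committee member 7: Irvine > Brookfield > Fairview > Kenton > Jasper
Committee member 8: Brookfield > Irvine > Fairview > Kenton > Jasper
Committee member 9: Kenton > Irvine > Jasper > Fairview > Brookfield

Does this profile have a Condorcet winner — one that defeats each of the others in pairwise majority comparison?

No

Head-to-head results (9 voters total):
Brookfield vs Kenton: Brookfield wins 6–3.
Brookfield vs Irvine: Brookfield wins 5–4.
Brookfield vs Jasper: Brookfield wins 6–3.
Brookfield vs Fairview: Fairview wins 5–4.
Kenton vs Irvine: Kenton wins 5–4.
Kenton vs Jasper: Kenton wins 7–2.
Kenton vs Fairview: Fairview wins 6–3.
Irvine vs Jasper: Irvine wins 6–3.
Irvine vs Fairview: Irvine wins 5–4.
Jasper vs Fairview: Fairview wins 7–2.
No candidate beats all others: Brookfield beats Irvine beats Fairview beats Brookfield, a majority cycle.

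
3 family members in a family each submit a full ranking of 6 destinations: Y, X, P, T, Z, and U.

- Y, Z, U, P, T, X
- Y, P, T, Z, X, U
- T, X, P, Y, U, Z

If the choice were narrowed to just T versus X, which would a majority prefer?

T

Ballots ranking T above X: 3.
Ballots ranking X above T: 0.
T wins the head-to-head, 3–0.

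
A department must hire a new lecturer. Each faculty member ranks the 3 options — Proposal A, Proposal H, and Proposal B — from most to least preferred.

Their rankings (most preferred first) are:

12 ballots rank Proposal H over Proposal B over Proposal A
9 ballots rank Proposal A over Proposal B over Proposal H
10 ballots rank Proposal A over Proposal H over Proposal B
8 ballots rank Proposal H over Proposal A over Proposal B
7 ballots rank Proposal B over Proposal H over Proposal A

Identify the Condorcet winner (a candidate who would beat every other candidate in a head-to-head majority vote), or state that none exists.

Proposal H

Head-to-head results (46 voters total):
Proposal A vs Proposal H: Proposal H wins 27–19.
Proposal A vs Proposal B: Proposal A wins 27–19.
Proposal H vs Proposal B: Proposal H wins 30–16.
Proposal H beats each rival — Proposal A (27–19), Proposal B (30–16) — so Proposal H is the Condorcet winner.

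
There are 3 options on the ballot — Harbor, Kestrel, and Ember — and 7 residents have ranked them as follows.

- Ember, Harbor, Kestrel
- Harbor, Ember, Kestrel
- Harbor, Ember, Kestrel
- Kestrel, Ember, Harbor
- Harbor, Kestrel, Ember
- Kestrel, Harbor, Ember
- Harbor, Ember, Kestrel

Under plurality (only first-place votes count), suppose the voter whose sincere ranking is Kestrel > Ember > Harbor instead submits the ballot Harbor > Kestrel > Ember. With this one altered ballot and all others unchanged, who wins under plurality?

First-place totals with the altered ballot: Harbor 5, Kestrel 1, Ember 1.
The winner is unchanged: still Harbor.

Harbor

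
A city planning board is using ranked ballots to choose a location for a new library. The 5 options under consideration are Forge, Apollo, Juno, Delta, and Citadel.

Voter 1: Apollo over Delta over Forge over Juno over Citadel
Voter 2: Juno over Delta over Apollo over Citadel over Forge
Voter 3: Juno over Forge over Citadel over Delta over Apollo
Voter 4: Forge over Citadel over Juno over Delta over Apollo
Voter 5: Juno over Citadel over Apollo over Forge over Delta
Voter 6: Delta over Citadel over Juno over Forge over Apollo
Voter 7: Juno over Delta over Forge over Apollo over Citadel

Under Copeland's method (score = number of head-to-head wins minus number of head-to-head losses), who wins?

Juno

Pairwise results:
  Forge vs Apollo: Forge wins 4–3.
  Forge vs Juno: Juno wins 5–2.
  Forge vs Delta: Delta wins 4–3.
  Forge vs Citadel: Forge wins 4–3.
  Apollo vs Juno: Juno wins 6–1.
  Apollo vs Delta: Delta wins 5–2.
  Apollo vs Citadel: Citadel wins 4–3.
  Juno vs Delta: Juno wins 5–2.
  Juno vs Citadel: Juno wins 5–2.
  Delta vs Citadel: Delta wins 4–3.
Copeland scores (wins − losses):
  Forge: 2 − 2 = 0
  Apollo: 0 − 4 = -4
  Juno: 4 − 0 = 4
  Delta: 3 − 1 = 2
  Citadel: 1 − 3 = -2
Juno has the best Copeland score.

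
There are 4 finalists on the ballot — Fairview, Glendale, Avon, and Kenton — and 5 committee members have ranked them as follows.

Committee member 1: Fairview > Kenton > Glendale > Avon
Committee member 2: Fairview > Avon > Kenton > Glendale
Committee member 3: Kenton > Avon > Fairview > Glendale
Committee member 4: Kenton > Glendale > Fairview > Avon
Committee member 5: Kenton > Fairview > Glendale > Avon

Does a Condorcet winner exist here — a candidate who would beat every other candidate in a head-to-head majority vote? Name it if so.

Kenton

Head-to-head results (5 voters total):
Fairview vs Glendale: Fairview wins 4–1.
Fairview vs Avon: Fairview wins 4–1.
Fairview vs Kenton: Kenton wins 3–2.
Glendale vs Avon: Glendale wins 3–2.
Glendale vs Kenton: Kenton wins 5–0.
Avon vs Kenton: Kenton wins 4–1.
Kenton beats each rival — Fairview (3–2), Glendale (5–0), Avon (4–1) — so Kenton is the Condorcet winner.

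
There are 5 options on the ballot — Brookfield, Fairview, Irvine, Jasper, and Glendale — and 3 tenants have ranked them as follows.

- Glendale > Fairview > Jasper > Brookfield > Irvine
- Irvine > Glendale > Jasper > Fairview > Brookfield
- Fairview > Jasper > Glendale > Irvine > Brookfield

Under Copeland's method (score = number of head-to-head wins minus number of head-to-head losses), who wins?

Glendale

Pairwise results:
  Brookfield vs Fairview: Fairview wins 3–0.
  Brookfield vs Irvine: Irvine wins 2–1.
  Brookfield vs Jasper: Jasper wins 3–0.
  Brookfield vs Glendale: Glendale wins 3–0.
  Fairview vs Irvine: Fairview wins 2–1.
  Fairview vs Jasper: Fairview wins 2–1.
  Fairview vs Glendale: Glendale wins 2–1.
  Irvine vs Jasper: Jasper wins 2–1.
  Irvine vs Glendale: Glendale wins 2–1.
  Jasper vs Glendale: Glendale wins 2–1.
Copeland scores (wins − losses):
  Brookfield: 0 − 4 = -4
  Fairview: 3 − 1 = 2
  Irvine: 1 − 3 = -2
  Jasper: 2 − 2 = 0
  Glendale: 4 − 0 = 4
Glendale has the best Copeland score.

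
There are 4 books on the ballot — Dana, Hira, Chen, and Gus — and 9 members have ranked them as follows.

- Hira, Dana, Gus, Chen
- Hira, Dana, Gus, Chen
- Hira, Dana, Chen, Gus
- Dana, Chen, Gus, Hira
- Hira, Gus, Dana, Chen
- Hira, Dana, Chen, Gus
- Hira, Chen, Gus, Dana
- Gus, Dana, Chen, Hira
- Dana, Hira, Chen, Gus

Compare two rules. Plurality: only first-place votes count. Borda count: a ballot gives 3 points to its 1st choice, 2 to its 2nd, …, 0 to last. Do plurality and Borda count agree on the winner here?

Plurality first-place counts: Dana 2, Hira 6, Chen 0, Gus 1 → Hira.
Borda totals: Dana 17, Hira 20, Chen 8, Gus 9 → Hira.
The two rules agree on Hira.

Yes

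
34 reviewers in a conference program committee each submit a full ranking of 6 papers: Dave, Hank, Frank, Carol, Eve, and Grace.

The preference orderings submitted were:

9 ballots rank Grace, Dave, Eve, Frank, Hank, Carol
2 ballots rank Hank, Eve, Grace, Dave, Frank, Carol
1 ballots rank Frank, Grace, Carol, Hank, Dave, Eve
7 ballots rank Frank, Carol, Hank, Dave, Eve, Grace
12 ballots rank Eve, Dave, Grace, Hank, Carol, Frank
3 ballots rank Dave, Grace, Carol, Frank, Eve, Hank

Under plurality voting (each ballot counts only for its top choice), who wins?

First-place vote totals:
  Dave: 3
  Hank: 2
  Frank: 8
  Carol: 0
  Eve: 12
  Grace: 9
Eve has the most first-place votes.

Eve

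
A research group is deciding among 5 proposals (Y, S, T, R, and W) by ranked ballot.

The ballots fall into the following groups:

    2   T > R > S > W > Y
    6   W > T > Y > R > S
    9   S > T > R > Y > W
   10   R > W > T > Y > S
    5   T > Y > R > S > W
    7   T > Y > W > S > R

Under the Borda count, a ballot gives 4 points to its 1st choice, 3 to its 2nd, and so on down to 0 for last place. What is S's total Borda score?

Borda scores:
  Y: 2·0 + 6·2 + 9·1 + 10·1 + 5·3 + 7·3 = 67
  S: 2·2 + 6·0 + 9·4 + 10·0 + 5·1 + 7·1 = 52
  T: 2·4 + 6·3 + 9·3 + 10·2 + 5·4 + 7·4 = 121
  R: 2·3 + 6·1 + 9·2 + 10·4 + 5·2 + 7·0 = 80
  W: 2·1 + 6·4 + 9·0 + 10·3 + 5·0 + 7·2 = 70

52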